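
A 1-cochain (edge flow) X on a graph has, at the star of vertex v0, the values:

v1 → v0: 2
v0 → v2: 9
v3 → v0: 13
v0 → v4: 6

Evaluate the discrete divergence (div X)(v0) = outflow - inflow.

Divergence = sum of outgoing flows = (-2) + 9 + (-13) + 6 = 0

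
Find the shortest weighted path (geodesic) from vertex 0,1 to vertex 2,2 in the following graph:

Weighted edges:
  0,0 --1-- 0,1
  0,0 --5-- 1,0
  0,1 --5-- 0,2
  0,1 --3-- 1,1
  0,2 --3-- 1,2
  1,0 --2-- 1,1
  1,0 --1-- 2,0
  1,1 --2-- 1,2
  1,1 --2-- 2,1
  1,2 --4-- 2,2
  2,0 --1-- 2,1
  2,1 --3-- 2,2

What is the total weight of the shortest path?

Shortest path: 0,1 → 1,1 → 2,1 → 2,2, total weight = 8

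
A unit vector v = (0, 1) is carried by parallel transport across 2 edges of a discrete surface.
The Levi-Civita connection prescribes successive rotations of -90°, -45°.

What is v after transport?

Total rotation: (-90°) + (-45°) = -135°. Final vector: (0.7071, -0.7071)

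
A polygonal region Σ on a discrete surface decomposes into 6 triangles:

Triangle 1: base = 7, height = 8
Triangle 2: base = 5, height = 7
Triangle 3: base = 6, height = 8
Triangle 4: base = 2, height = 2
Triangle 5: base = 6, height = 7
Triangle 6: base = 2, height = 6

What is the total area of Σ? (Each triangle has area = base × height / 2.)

(1/2)×7×8 + (1/2)×5×7 + (1/2)×6×8 + (1/2)×2×2 + (1/2)×6×7 + (1/2)×2×6 = 98.5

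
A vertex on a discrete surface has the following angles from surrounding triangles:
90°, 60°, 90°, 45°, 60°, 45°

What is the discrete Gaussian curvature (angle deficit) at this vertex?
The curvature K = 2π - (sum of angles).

Sum of angles = 390°. K = 360° - 390° = -30°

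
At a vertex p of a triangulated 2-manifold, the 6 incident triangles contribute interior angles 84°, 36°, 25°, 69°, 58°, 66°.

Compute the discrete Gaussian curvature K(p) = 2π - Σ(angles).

Sum of angles = 338°. K = 360° - 338° = 22° = 11π/90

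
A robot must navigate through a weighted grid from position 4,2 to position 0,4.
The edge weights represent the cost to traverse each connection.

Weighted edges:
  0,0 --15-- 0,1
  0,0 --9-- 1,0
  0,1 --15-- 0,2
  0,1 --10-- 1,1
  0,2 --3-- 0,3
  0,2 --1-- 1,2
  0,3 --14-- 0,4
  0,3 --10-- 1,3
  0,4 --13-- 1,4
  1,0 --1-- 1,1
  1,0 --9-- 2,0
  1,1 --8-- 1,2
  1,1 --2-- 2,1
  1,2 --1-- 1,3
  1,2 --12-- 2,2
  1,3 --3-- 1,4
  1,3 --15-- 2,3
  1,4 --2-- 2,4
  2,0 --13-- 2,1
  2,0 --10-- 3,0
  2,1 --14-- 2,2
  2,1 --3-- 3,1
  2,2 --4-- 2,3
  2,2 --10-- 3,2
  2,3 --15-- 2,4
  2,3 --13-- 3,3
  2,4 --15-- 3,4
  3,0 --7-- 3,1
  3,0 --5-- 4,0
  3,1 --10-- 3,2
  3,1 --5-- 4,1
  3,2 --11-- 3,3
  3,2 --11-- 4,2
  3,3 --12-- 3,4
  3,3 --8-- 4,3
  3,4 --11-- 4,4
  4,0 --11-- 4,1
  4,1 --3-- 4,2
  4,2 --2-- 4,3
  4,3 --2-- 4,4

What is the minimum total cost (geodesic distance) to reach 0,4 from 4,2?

Shortest path: 4,2 → 4,1 → 3,1 → 2,1 → 1,1 → 1,2 → 1,3 → 1,4 → 0,4, total weight = 38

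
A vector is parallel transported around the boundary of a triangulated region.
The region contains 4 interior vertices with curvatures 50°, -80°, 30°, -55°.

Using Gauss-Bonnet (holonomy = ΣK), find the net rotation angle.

Holonomy = total enclosed curvature = 50° + (-80°) + 30° + (-55°) = -55°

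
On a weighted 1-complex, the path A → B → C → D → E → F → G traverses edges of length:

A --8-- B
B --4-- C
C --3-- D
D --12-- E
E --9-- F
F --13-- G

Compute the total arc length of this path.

Arc length = 8 + 4 + 3 + 12 + 9 + 13 = 49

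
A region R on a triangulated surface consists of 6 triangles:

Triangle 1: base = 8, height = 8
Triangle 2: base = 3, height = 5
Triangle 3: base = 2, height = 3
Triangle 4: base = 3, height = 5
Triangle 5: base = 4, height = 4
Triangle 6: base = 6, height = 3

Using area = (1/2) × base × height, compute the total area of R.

(1/2)×8×8 + (1/2)×3×5 + (1/2)×2×3 + (1/2)×3×5 + (1/2)×4×4 + (1/2)×6×3 = 67.0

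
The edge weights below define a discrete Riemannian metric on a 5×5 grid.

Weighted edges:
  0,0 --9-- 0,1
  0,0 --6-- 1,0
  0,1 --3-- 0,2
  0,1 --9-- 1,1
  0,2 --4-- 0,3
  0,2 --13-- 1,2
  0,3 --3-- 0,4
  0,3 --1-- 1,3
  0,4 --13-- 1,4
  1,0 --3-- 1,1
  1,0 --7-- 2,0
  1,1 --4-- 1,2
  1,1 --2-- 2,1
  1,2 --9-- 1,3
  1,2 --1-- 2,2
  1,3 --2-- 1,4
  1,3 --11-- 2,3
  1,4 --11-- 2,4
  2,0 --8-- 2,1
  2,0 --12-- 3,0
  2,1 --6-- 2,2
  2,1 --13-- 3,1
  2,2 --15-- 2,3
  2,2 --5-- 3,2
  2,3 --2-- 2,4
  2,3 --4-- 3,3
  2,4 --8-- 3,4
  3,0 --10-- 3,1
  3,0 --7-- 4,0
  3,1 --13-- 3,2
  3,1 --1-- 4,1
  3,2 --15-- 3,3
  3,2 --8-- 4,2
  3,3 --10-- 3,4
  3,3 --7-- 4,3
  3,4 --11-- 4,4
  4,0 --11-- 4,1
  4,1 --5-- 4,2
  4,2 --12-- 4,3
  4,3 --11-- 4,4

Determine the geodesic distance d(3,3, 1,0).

Shortest path: 3,3 → 2,3 → 2,2 → 1,2 → 1,1 → 1,0, total weight = 27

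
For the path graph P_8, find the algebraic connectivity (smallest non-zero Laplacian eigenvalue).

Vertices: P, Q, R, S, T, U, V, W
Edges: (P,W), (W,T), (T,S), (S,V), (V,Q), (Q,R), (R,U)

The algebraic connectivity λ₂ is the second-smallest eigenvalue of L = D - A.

The path graph P_n has Laplacian eigenvalues λ_k = 2 − 2cos(kπ/n), k = 0, 1, …, n−1. Here n = 8:
k=0: 2 − 2cos(0) = 0.0; k=1: 2 − 2cos(π/8) = 0.1522; k=2: 2 − 2cos(π/4) = 0.5858; k=3: 2 − 2cos(3π/8) = 1.2346; k=4: 2 − 2cos(π/2) = 2.0; k=5: 2 − 2cos(5π/8) = 2.7654; k=6: 2 − 2cos(3π/4) = 3.4142; k=7: 2 − 2cos(7π/8) = 3.8478.
Laplacian eigenvalues: [0.0, 0.1522, 0.5858, 1.2346, 2.0, 2.7654, 3.4142, 3.8478]. Algebraic connectivity (smallest non-zero eigenvalue) = 0.1522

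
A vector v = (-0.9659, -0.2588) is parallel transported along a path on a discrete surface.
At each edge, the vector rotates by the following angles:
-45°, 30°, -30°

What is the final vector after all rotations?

Total rotation: (-45°) + 30° + (-30°) = -45°. Final vector: (-0.8660, 0.5000)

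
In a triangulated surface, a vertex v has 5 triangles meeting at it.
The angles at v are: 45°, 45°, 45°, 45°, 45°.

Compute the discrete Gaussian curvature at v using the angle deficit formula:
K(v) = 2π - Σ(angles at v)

Sum of angles = 225°. K = 360° - 225° = 135° = 3π/4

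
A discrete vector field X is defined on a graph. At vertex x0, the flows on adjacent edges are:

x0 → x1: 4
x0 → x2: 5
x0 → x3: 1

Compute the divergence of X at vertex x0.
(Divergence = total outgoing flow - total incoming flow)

Divergence = sum of outgoing flows = 4 + 5 + 1 = 10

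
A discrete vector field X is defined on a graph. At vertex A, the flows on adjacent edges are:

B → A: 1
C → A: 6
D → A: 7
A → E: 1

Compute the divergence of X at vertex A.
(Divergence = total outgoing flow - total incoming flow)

Divergence = sum of outgoing flows = (-1) + (-6) + (-7) + 1 = -13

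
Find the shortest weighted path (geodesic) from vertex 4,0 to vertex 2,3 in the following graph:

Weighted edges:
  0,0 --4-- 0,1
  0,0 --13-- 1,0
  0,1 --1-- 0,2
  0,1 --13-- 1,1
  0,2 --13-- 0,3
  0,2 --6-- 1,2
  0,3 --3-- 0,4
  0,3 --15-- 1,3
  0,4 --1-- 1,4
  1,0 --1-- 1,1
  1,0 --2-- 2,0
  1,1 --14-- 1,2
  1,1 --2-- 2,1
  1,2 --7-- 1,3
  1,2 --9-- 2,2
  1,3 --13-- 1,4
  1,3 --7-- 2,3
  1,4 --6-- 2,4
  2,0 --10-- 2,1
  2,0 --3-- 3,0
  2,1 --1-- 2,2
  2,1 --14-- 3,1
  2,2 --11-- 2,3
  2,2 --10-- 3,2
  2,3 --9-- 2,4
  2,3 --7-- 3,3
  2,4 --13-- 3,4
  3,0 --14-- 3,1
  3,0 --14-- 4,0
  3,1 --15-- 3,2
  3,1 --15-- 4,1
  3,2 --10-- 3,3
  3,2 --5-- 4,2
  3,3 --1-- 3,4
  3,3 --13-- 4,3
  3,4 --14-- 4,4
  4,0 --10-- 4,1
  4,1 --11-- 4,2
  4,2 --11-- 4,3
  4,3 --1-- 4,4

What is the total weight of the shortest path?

Shortest path: 4,0 → 3,0 → 2,0 → 1,0 → 1,1 → 2,1 → 2,2 → 2,3, total weight = 34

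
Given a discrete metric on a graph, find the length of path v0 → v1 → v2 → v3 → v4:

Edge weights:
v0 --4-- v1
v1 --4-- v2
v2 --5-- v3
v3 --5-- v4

Arc length = 4 + 4 + 5 + 5 = 18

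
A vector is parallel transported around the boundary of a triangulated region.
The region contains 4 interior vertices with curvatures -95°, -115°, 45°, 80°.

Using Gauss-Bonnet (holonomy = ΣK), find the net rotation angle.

Holonomy = total enclosed curvature = (-95°) + (-115°) + 45° + 80° = -85°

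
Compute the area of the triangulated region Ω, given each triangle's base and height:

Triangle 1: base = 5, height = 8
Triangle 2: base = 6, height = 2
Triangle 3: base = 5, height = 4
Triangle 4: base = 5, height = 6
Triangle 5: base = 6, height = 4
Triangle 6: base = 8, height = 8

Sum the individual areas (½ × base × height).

(1/2)×5×8 + (1/2)×6×2 + (1/2)×5×4 + (1/2)×5×6 + (1/2)×6×4 + (1/2)×8×8 = 95.0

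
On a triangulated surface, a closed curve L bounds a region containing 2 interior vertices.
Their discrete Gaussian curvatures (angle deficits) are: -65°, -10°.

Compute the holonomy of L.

Holonomy = total enclosed curvature = (-65°) + (-10°) = -75°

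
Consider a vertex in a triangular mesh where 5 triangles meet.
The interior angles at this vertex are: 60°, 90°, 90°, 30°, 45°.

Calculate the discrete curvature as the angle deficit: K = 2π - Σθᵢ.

Sum of angles = 315°. K = 360° - 315° = 45° = π/4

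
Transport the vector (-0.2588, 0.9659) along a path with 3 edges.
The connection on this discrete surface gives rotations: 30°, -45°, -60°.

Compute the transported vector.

Total rotation: 30° + (-45°) + (-60°) = -75°. Final vector: (0.8660, 0.5000)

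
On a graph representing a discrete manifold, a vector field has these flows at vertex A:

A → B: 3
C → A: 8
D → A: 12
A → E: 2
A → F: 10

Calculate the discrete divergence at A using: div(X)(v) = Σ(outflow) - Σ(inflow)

Divergence = sum of outgoing flows = 3 + (-8) + (-12) + 2 + 10 = -5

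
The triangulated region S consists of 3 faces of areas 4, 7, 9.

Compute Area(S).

4 + 7 + 9 = 20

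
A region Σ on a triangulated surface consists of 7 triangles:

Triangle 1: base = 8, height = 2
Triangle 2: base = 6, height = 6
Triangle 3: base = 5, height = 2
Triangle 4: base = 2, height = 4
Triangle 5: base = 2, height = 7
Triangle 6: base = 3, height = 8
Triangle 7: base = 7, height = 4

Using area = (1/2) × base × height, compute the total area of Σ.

(1/2)×8×2 + (1/2)×6×6 + (1/2)×5×2 + (1/2)×2×4 + (1/2)×2×7 + (1/2)×3×8 + (1/2)×7×4 = 68.0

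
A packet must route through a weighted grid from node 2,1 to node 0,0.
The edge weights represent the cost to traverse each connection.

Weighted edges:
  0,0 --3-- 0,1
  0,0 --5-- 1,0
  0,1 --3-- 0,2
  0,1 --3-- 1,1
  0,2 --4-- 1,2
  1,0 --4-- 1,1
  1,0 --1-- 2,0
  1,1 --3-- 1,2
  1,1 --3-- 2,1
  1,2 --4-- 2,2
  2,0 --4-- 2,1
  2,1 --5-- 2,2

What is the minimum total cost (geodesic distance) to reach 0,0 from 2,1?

Shortest path: 2,1 → 1,1 → 0,1 → 0,0, total weight = 9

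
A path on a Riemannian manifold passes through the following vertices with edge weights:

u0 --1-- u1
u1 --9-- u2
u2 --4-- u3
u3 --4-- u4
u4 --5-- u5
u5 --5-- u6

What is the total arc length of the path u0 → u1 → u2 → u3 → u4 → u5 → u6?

Arc length = 1 + 9 + 4 + 4 + 5 + 5 = 28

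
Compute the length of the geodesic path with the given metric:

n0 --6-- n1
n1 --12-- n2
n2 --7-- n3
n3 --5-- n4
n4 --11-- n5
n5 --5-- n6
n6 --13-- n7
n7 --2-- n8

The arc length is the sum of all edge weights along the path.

Arc length = 6 + 12 + 7 + 5 + 11 + 5 + 13 + 2 = 61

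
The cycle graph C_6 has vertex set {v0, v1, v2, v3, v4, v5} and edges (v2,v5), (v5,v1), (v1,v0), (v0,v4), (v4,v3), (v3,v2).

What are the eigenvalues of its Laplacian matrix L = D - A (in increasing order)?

The cycle graph C_n has Laplacian eigenvalues λ_k = 2 − 2cos(2πk/n), k = 0, 1, …, n−1. Here n = 6:
k=0: 2 − 2cos(0) = 0.0; k=1: 2 − 2cos(π/3) = 1.0; k=2: 2 − 2cos(2π/3) = 3.0; k=3: 2 − 2cos(π) = 4.0; k=4: 2 − 2cos(4π/3) = 3.0; k=5: 2 − 2cos(5π/3) = 1.0.
Laplacian eigenvalues (increasing order): [0.0, 1.0, 1.0, 3.0, 3.0, 4.0]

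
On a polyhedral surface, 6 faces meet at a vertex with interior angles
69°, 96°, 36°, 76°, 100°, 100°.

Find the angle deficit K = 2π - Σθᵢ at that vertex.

Sum of angles = 477°. K = 360° - 477° = -117° = -13π/20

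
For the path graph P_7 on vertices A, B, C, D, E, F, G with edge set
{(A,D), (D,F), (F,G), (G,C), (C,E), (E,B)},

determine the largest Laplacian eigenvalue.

The path graph P_n has Laplacian eigenvalues λ_k = 2 − 2cos(kπ/n), k = 0, 1, …, n−1. Here n = 7:
k=0: 2 − 2cos(0) = 0.0; k=1: 2 − 2cos(π/7) = 0.1981; k=2: 2 − 2cos(2π/7) = 0.753; k=3: 2 − 2cos(3π/7) = 1.555; k=4: 2 − 2cos(4π/7) = 2.445; k=5: 2 − 2cos(5π/7) = 3.247; k=6: 2 − 2cos(6π/7) = 3.8019.
Laplacian eigenvalues: [0.0, 0.1981, 0.753, 1.555, 2.445, 3.247, 3.8019]. Largest eigenvalue (spectral radius) = 3.8019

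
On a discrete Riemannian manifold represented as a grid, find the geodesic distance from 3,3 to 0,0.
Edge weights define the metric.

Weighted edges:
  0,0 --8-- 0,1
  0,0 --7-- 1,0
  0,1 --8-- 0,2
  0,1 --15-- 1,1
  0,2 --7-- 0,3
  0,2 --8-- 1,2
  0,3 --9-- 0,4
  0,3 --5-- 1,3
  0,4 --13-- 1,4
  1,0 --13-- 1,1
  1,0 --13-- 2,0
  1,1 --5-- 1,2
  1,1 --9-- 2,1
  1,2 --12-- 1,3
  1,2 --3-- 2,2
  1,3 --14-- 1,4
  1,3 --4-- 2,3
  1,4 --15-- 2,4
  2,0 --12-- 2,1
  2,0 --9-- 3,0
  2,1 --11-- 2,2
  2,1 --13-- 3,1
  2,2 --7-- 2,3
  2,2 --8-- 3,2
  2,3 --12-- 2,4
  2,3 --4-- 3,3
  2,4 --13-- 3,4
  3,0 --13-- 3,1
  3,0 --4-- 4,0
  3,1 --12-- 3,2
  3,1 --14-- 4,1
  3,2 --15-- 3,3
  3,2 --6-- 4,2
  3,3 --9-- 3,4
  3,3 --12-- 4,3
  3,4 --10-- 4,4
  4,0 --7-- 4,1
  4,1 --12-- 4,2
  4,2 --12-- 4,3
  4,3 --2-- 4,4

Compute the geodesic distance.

Shortest path: 3,3 → 2,3 → 1,3 → 0,3 → 0,2 → 0,1 → 0,0, total weight = 36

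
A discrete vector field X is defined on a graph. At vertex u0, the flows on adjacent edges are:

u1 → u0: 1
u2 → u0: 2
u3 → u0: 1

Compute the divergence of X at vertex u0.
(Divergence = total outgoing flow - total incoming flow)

Divergence = sum of outgoing flows = (-1) + (-2) + (-1) = -4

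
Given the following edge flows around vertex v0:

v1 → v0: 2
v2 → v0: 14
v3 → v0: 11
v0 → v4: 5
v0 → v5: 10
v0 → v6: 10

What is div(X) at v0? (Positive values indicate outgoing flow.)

Divergence = sum of outgoing flows = (-2) + (-14) + (-11) + 5 + 10 + 10 = -2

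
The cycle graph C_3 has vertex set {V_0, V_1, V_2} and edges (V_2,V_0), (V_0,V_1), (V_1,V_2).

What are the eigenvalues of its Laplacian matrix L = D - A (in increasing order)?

The cycle graph C_n has Laplacian eigenvalues λ_k = 2 − 2cos(2πk/n), k = 0, 1, …, n−1. Here n = 3:
k=0: 2 − 2cos(0) = 0.0; k=1: 2 − 2cos(2π/3) = 3.0; k=2: 2 − 2cos(4π/3) = 3.0.
Laplacian eigenvalues (increasing order): [0.0, 3.0, 3.0]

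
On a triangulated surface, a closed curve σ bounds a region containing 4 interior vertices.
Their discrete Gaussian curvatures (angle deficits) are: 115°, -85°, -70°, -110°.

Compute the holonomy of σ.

Holonomy = total enclosed curvature = 115° + (-85°) + (-70°) + (-110°) = -150°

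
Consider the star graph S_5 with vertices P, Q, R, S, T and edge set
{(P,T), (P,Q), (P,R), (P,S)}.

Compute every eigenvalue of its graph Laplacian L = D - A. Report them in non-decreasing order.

The star S_5 is the complete bipartite graph K_{1,4} (one hub of degree 4, 4 leaves of degree 1). The Laplacian spectrum of K_{p,q} is 0, p (multiplicity q−1), q (multiplicity p−1), p+q. With p = 1, q = 4: 0 once, 1 with multiplicity 3, and 5 once. (Check: trace L = sum of degrees = 8 = 3·1 + 5.)
Laplacian eigenvalues (increasing order): [0.0, 1.0, 1.0, 1.0, 5.0]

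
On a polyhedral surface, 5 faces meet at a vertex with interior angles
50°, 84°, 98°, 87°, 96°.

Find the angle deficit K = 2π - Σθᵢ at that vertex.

Sum of angles = 415°. K = 360° - 415° = -55° = -11π/36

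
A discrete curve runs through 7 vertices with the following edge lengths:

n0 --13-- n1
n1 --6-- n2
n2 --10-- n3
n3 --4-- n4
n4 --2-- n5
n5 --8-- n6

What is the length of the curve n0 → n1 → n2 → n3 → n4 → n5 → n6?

Arc length = 13 + 6 + 10 + 4 + 2 + 8 = 43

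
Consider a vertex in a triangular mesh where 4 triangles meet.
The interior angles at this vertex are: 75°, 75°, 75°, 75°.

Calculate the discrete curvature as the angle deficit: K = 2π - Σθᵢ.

Sum of angles = 300°. K = 360° - 300° = 60° = π/3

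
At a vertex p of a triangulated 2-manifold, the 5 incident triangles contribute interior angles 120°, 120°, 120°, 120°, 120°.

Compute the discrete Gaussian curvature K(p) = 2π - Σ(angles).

Sum of angles = 600°. K = 360° - 600° = -240°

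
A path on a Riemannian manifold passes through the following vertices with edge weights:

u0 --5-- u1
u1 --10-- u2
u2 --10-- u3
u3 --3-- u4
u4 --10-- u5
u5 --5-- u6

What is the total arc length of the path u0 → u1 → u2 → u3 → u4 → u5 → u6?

Arc length = 5 + 10 + 10 + 3 + 10 + 5 = 43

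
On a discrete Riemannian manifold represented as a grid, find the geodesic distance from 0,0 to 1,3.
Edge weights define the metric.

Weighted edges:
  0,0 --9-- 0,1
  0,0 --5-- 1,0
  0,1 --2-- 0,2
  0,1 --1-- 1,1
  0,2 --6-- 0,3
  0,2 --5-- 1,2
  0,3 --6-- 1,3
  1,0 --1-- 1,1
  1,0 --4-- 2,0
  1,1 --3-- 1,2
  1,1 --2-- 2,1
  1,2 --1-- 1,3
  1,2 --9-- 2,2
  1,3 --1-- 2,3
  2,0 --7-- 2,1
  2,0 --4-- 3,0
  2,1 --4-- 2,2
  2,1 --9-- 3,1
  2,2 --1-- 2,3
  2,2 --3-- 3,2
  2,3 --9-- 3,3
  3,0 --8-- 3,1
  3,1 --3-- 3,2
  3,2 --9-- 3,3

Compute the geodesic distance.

Shortest path: 0,0 → 1,0 → 1,1 → 1,2 → 1,3, total weight = 10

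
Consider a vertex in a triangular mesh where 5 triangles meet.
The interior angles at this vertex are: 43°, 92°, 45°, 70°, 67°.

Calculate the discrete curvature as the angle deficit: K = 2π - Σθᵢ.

Sum of angles = 317°. K = 360° - 317° = 43° = 43π/180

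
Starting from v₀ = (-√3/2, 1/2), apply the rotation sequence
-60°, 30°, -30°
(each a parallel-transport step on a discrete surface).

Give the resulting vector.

Total rotation: (-60°) + 30° + (-30°) = -60°. Final vector: (0, 1)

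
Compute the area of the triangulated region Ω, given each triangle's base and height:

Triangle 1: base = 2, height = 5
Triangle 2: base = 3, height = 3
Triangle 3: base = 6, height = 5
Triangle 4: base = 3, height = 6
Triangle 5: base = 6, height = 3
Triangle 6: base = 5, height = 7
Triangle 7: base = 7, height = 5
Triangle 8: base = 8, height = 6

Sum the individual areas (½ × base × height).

(1/2)×2×5 + (1/2)×3×3 + (1/2)×6×5 + (1/2)×3×6 + (1/2)×6×3 + (1/2)×5×7 + (1/2)×7×5 + (1/2)×8×6 = 101.5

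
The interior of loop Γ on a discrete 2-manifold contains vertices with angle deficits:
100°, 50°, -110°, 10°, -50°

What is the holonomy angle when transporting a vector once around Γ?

Holonomy = total enclosed curvature = 100° + 50° + (-110°) + 10° + (-50°) = 0°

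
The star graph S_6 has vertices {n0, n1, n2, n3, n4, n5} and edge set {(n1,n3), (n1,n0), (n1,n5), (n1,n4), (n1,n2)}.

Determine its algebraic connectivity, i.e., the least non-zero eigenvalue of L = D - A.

The star S_6 is the complete bipartite graph K_{1,5} (one hub of degree 5, 5 leaves of degree 1). The Laplacian spectrum of K_{p,q} is 0, p (multiplicity q−1), q (multiplicity p−1), p+q. With p = 1, q = 5: 0 once, 1 with multiplicity 4, and 6 once. (Check: trace L = sum of degrees = 10 = 4·1 + 6.)
Laplacian eigenvalues: [0.0, 1.0, 1.0, 1.0, 1.0, 6.0]. Algebraic connectivity (smallest non-zero eigenvalue) = 1.0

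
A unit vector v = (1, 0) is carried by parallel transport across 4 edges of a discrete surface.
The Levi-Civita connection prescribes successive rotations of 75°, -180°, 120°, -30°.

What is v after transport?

Total rotation: 75° + (-180°) + 120° + (-30°) = -15°. Final vector: (0.9659, -0.2588)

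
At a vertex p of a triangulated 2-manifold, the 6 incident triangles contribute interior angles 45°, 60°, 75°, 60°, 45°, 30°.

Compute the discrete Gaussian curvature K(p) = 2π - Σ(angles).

Sum of angles = 315°. K = 360° - 315° = 45° = π/4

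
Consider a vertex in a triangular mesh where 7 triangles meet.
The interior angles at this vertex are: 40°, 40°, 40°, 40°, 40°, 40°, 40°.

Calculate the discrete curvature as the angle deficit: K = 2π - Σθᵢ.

Sum of angles = 280°. K = 360° - 280° = 80° = 4π/9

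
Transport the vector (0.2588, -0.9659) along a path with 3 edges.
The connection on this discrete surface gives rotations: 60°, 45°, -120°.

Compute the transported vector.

Total rotation: 60° + 45° + (-120°) = -15°. Final vector: (0, -1)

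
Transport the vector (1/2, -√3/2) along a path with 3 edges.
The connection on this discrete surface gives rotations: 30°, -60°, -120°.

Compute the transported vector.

Total rotation: 30° + (-60°) + (-120°) = -150°. Final vector: (-0.8660, 0.5000)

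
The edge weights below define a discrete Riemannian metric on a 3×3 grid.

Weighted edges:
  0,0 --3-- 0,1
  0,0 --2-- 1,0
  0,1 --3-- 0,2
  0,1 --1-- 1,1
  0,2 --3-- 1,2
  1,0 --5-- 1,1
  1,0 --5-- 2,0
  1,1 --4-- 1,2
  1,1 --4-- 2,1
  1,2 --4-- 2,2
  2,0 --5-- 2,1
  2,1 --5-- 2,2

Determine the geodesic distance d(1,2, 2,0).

Shortest path: 1,2 → 1,1 → 2,1 → 2,0, total weight = 13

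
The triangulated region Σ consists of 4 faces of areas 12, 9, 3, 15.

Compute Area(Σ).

12 + 9 + 3 + 15 = 39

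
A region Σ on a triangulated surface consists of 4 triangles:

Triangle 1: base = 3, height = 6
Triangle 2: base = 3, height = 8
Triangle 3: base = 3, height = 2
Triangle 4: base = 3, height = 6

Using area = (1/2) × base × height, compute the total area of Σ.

(1/2)×3×6 + (1/2)×3×8 + (1/2)×3×2 + (1/2)×3×6 = 33.0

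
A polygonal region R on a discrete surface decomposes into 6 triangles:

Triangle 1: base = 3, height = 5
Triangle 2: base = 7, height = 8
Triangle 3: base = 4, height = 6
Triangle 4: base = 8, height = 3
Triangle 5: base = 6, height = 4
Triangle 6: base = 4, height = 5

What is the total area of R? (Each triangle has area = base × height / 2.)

(1/2)×3×5 + (1/2)×7×8 + (1/2)×4×6 + (1/2)×8×3 + (1/2)×6×4 + (1/2)×4×5 = 81.5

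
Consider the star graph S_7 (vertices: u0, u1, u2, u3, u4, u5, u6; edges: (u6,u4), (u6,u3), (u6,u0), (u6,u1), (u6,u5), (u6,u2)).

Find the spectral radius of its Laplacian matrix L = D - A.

The star S_7 is the complete bipartite graph K_{1,6} (one hub of degree 6, 6 leaves of degree 1). The Laplacian spectrum of K_{p,q} is 0, p (multiplicity q−1), q (multiplicity p−1), p+q. With p = 1, q = 6: 0 once, 1 with multiplicity 5, and 7 once. (Check: trace L = sum of degrees = 12 = 5·1 + 7.)
Laplacian eigenvalues: [0.0, 1.0, 1.0, 1.0, 1.0, 1.0, 7.0]. Largest eigenvalue (spectral radius) = 7.0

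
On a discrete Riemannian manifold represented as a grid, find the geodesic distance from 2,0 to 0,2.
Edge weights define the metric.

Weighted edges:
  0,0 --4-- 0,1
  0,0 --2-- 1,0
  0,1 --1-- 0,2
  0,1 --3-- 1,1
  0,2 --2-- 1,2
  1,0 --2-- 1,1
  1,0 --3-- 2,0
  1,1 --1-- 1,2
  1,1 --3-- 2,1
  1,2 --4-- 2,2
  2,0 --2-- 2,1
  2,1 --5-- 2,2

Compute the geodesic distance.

Shortest path: 2,0 → 2,1 → 1,1 → 1,2 → 0,2, total weight = 8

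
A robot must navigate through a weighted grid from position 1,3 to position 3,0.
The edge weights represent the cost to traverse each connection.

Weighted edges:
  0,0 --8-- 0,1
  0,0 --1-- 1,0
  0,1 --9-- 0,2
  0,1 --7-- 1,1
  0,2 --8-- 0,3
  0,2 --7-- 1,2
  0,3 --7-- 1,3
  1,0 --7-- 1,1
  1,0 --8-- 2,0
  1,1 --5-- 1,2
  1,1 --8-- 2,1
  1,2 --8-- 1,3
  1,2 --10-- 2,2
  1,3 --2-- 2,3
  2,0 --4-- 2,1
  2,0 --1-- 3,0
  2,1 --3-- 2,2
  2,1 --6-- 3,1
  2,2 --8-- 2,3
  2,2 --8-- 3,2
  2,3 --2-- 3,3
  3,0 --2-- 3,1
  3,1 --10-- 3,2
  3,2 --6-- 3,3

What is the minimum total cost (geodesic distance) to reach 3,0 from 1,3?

Shortest path: 1,3 → 2,3 → 2,2 → 2,1 → 2,0 → 3,0, total weight = 18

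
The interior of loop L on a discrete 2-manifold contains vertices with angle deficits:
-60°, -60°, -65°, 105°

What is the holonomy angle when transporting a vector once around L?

Holonomy = total enclosed curvature = (-60°) + (-60°) + (-65°) + 105° = -80°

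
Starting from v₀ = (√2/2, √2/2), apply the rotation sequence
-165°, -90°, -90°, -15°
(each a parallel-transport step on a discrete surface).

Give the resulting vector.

Total rotation: (-165°) + (-90°) + (-90°) + (-15°) = -360° ≡ 0° (mod 360°). Final vector: (0.7071, 0.7071)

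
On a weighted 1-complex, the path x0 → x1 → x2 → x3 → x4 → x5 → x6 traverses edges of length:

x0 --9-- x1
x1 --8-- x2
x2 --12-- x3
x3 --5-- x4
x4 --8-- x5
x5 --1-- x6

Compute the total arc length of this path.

Arc length = 9 + 8 + 12 + 5 + 8 + 1 = 43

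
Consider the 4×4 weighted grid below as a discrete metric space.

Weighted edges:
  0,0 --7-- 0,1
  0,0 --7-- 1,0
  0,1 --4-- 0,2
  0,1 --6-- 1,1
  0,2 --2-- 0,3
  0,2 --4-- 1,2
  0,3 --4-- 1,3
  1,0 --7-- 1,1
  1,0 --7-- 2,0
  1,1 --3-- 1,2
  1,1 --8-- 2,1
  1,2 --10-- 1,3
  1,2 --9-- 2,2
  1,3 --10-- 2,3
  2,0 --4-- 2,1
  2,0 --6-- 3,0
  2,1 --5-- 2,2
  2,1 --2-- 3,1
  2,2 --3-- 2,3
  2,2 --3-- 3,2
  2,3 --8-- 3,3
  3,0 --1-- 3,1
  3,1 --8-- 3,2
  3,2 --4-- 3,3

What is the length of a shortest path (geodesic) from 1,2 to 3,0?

Shortest path: 1,2 → 1,1 → 2,1 → 3,1 → 3,0, total weight = 14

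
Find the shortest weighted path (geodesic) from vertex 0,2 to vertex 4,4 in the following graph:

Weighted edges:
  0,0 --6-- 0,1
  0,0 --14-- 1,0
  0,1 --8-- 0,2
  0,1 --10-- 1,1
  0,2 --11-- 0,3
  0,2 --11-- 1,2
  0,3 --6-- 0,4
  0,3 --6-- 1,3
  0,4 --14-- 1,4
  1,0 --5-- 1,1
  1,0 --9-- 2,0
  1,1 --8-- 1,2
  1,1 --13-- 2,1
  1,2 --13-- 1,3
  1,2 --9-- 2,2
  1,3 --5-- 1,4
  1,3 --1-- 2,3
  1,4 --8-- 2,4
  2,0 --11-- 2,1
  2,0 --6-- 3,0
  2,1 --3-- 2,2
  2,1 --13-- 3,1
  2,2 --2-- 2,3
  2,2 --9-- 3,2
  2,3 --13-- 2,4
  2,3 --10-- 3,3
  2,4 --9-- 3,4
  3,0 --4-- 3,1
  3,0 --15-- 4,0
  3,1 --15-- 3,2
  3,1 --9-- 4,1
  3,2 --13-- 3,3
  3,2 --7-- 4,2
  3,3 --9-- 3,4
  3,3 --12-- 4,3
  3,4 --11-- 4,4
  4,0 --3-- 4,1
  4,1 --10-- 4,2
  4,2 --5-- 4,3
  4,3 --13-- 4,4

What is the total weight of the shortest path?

Shortest path: 0,2 → 0,3 → 1,3 → 2,3 → 3,3 → 3,4 → 4,4, total weight = 48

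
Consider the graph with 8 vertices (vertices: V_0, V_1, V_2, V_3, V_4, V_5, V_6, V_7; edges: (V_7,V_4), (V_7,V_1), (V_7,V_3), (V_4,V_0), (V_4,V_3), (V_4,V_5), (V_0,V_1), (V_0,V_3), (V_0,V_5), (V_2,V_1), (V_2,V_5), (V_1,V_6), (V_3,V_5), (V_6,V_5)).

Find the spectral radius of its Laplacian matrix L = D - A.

Degrees: deg(V_0) = 4, deg(V_1) = 4, deg(V_2) = 2, deg(V_3) = 4, deg(V_4) = 4, deg(V_5) = 5, deg(V_6) = 2, deg(V_7) = 3.
L = D − A with rows/columns ordered (V_0, V_1, V_2, V_3, V_4, V_5, V_6, V_7):
  [ 4, -1,  0, -1, -1, -1,  0,  0]
  [-1,  4, -1,  0,  0,  0, -1, -1]
  [ 0, -1,  2,  0,  0, -1,  0,  0]
  [-1,  0,  0,  4, -1, -1,  0, -1]
  [-1,  0,  0, -1,  4, -1,  0, -1]
  [-1,  0, -1, -1, -1,  5, -1,  0]
  [ 0, -1,  0,  0,  0, -1,  2,  0]
  [ 0, -1,  0, -1, -1,  0,  0,  3]
Characteristic polynomial: det(λI − L) = λ(λ² − 8λ + 10)(λ − 2)(λ − 3)(λ − 4)(λ − 5)(λ − 6).
Roots: λ = 0; (λ² − 8λ + 10) = 0 ⇒ λ = 4 ± √6 ≈ 1.5505, 6.4495; (λ − 2) = 0 ⇒ λ = 2; (λ − 3) = 0 ⇒ λ = 3; (λ − 4) = 0 ⇒ λ = 4; (λ − 5) = 0 ⇒ λ = 5; (λ − 6) = 0 ⇒ λ = 6.
(Check: the roots sum (with multiplicity) to 28, matching trace L = Σdeg = 2·14 = 28.)
Laplacian eigenvalues: [0.0, 1.5505, 2.0, 3.0, 4.0, 5.0, 6.0, 6.4495]. Largest eigenvalue (spectral radius) = 6.4495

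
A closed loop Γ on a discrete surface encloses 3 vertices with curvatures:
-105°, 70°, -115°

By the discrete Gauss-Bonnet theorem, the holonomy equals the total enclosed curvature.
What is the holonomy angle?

Holonomy = total enclosed curvature = (-105°) + 70° + (-115°) = -150°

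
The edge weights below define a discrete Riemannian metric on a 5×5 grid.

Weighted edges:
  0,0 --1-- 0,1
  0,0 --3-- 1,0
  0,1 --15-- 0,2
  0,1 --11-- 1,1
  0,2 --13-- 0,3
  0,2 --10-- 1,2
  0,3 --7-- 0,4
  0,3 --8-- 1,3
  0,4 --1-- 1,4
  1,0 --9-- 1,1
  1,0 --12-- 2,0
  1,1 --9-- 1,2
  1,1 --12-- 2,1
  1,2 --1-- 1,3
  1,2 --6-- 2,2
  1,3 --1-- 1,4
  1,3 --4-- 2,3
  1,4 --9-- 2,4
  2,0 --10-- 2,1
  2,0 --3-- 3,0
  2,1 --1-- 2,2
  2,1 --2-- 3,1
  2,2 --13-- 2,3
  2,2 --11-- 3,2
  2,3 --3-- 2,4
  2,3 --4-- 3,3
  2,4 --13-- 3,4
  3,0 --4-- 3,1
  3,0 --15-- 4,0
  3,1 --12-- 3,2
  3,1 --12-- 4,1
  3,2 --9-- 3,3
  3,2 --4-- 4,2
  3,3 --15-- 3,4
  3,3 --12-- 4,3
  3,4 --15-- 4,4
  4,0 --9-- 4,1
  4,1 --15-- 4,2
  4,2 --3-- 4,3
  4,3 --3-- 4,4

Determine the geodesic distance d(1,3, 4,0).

Shortest path: 1,3 → 1,2 → 2,2 → 2,1 → 3,1 → 3,0 → 4,0, total weight = 29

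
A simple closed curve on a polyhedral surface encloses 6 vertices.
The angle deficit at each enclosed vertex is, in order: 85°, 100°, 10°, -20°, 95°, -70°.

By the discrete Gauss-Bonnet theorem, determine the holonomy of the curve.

Holonomy = total enclosed curvature = 85° + 100° + 10° + (-20°) + 95° + (-70°) = 200°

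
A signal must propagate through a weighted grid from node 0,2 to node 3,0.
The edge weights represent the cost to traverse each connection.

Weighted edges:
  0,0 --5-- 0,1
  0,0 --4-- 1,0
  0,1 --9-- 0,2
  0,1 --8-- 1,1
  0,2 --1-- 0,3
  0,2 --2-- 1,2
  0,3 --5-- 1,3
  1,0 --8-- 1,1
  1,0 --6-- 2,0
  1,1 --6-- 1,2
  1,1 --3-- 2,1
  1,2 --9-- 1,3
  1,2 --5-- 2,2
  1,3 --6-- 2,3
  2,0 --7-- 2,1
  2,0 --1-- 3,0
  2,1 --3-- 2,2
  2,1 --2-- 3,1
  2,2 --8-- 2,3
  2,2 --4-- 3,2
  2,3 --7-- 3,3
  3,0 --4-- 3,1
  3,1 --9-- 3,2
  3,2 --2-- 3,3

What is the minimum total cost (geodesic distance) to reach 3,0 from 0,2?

Shortest path: 0,2 → 1,2 → 2,2 → 2,1 → 3,1 → 3,0, total weight = 16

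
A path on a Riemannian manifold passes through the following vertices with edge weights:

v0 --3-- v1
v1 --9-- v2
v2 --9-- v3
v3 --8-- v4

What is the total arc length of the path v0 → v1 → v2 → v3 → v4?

Arc length = 3 + 9 + 9 + 8 = 29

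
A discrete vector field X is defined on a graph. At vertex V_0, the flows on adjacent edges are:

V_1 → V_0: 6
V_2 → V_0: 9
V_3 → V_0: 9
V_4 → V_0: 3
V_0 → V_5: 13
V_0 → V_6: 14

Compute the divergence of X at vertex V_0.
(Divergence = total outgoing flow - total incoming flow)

Divergence = sum of outgoing flows = (-6) + (-9) + (-9) + (-3) + 13 + 14 = 0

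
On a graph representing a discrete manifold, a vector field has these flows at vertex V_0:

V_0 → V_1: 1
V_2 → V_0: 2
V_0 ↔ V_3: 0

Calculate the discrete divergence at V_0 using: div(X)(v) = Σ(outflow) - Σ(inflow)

Divergence = sum of outgoing flows = 1 + (-2) + 0 = -1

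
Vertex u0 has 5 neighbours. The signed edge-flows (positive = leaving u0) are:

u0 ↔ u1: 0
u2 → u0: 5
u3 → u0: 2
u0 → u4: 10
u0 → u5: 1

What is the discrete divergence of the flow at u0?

Divergence = sum of outgoing flows = 0 + (-5) + (-2) + 10 + 1 = 4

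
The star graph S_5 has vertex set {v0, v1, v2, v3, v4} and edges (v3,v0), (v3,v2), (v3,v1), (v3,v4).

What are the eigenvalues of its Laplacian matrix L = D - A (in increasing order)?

The star S_5 is the complete bipartite graph K_{1,4} (one hub of degree 4, 4 leaves of degree 1). The Laplacian spectrum of K_{p,q} is 0, p (multiplicity q−1), q (multiplicity p−1), p+q. With p = 1, q = 4: 0 once, 1 with multiplicity 3, and 5 once. (Check: trace L = sum of degrees = 8 = 3·1 + 5.)
Laplacian eigenvalues (increasing order): [0.0, 1.0, 1.0, 1.0, 5.0]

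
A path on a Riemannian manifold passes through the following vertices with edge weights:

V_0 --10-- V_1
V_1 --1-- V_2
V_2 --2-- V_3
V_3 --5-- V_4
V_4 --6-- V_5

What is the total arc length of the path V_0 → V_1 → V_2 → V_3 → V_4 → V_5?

Arc length = 10 + 1 + 2 + 5 + 6 = 24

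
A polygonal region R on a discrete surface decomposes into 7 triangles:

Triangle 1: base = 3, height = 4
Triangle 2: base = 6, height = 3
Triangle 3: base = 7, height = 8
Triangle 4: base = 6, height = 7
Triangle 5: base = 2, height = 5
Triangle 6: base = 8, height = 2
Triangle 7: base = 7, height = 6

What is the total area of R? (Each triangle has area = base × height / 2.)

(1/2)×3×4 + (1/2)×6×3 + (1/2)×7×8 + (1/2)×6×7 + (1/2)×2×5 + (1/2)×8×2 + (1/2)×7×6 = 98.0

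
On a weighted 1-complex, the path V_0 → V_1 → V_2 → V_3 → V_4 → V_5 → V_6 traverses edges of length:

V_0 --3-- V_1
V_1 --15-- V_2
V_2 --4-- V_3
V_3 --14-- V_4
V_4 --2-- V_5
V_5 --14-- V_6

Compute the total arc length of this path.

Arc length = 3 + 15 + 4 + 14 + 2 + 14 = 52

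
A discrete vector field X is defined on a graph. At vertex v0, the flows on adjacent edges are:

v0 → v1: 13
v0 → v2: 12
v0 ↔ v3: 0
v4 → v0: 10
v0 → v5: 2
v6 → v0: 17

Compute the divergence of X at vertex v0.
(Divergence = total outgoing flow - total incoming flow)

Divergence = sum of outgoing flows = 13 + 12 + 0 + (-10) + 2 + (-17) = 0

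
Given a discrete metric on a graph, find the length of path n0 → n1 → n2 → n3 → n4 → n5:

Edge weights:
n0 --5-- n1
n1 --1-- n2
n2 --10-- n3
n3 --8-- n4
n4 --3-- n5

Arc length = 5 + 1 + 10 + 8 + 3 = 27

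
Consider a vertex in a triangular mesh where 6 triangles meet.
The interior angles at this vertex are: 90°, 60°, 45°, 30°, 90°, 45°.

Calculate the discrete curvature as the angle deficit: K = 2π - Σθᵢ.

Sum of angles = 360°. K = 360° - 360° = 0° = 0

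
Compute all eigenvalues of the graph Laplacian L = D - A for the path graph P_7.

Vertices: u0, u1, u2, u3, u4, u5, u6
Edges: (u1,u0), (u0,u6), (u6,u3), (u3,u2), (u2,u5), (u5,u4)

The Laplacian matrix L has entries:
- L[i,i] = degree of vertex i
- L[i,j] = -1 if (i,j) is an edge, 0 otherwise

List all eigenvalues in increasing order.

The path graph P_n has Laplacian eigenvalues λ_k = 2 − 2cos(kπ/n), k = 0, 1, …, n−1. Here n = 7:
k=0: 2 − 2cos(0) = 0.0; k=1: 2 − 2cos(π/7) = 0.1981; k=2: 2 − 2cos(2π/7) = 0.753; k=3: 2 − 2cos(3π/7) = 1.555; k=4: 2 − 2cos(4π/7) = 2.445; k=5: 2 − 2cos(5π/7) = 3.247; k=6: 2 − 2cos(6π/7) = 3.8019.
Laplacian eigenvalues (increasing order): [0.0, 0.1981, 0.753, 1.555, 2.445, 3.247, 3.8019]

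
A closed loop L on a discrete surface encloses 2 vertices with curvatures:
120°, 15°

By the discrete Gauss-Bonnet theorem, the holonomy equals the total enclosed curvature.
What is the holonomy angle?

Holonomy = total enclosed curvature = 120° + 15° = 135°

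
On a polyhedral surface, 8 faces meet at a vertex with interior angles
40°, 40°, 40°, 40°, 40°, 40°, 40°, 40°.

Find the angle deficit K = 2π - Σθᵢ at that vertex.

Sum of angles = 320°. K = 360° - 320° = 40° = 2π/9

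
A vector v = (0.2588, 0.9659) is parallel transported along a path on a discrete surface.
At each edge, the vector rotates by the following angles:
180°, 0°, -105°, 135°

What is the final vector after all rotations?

Total rotation: 180° + 0° + (-105°) + 135° = 210° ≡ -150° (mod 360°). Final vector: (0.2588, -0.9659)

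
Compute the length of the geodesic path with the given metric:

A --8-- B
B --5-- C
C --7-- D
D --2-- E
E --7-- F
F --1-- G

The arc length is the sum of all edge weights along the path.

Arc length = 8 + 5 + 7 + 2 + 7 + 1 = 30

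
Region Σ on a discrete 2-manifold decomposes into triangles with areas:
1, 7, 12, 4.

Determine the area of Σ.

1 + 7 + 12 + 4 = 24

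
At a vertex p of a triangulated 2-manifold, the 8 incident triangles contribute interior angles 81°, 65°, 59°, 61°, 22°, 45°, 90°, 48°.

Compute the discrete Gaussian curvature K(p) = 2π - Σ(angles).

Sum of angles = 471°. K = 360° - 471° = -111° = -37π/60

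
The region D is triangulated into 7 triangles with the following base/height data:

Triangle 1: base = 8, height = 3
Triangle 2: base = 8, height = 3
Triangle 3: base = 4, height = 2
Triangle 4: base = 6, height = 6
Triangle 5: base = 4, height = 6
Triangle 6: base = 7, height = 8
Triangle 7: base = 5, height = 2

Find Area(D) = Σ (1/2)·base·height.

(1/2)×8×3 + (1/2)×8×3 + (1/2)×4×2 + (1/2)×6×6 + (1/2)×4×6 + (1/2)×7×8 + (1/2)×5×2 = 91.0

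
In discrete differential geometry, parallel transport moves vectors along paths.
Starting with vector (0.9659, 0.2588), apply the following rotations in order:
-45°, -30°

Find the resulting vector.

Total rotation: (-45°) + (-30°) = -75°. Final vector: (0.5000, -0.8660)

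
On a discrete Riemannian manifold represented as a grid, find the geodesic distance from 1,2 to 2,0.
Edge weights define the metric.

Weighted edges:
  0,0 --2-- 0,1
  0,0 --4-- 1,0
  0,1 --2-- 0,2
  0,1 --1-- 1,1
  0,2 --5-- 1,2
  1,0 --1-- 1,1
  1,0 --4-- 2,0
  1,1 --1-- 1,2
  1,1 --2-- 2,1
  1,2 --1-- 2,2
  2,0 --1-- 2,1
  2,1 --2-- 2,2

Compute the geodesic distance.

Shortest path: 1,2 → 1,1 → 2,1 → 2,0, total weight = 4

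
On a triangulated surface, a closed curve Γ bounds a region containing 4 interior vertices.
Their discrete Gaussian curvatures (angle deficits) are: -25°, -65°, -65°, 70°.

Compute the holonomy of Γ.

Holonomy = total enclosed curvature = (-25°) + (-65°) + (-65°) + 70° = -85°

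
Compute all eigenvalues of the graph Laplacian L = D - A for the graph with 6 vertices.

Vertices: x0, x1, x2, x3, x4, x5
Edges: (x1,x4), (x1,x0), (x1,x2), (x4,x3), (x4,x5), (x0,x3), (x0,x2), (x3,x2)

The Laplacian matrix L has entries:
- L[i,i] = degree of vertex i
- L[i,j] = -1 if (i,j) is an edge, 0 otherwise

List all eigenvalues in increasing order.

Degrees: deg(x0) = 3, deg(x1) = 3, deg(x2) = 3, deg(x3) = 3, deg(x4) = 3, deg(x5) = 1.
L = D − A with rows/columns ordered (x0, x1, x2, x3, x4, x5):
  [ 3, -1, -1, -1,  0,  0]
  [-1,  3, -1,  0, -1,  0]
  [-1, -1,  3, -1,  0,  0]
  [-1,  0, -1,  3, -1,  0]
  [ 0, -1,  0, -1,  3, -1]
  [ 0,  0,  0,  0, -1,  1]
Characteristic polynomial: det(λI − L) = λ(λ² − 6λ + 4)(λ − 3)²(λ − 4).
Roots: λ = 0; (λ² − 6λ + 4) = 0 ⇒ λ = 3 ± √5 ≈ 0.7639, 5.2361; (λ − 3) = 0 ⇒ λ = 3 (multiplicity 2); (λ − 4) = 0 ⇒ λ = 4.
(Check: the roots sum (with multiplicity) to 16, matching trace L = Σdeg = 2·8 = 16.)
Laplacian eigenvalues (increasing order): [0.0, 0.7639, 3.0, 3.0, 4.0, 5.2361]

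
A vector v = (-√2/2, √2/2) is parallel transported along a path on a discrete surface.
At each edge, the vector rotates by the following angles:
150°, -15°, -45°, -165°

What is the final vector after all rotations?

Total rotation: 150° + (-15°) + (-45°) + (-165°) = -75°. Final vector: (0.5000, 0.8660)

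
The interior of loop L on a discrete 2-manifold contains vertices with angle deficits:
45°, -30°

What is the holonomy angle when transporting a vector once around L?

Holonomy = total enclosed curvature = 45° + (-30°) = 15°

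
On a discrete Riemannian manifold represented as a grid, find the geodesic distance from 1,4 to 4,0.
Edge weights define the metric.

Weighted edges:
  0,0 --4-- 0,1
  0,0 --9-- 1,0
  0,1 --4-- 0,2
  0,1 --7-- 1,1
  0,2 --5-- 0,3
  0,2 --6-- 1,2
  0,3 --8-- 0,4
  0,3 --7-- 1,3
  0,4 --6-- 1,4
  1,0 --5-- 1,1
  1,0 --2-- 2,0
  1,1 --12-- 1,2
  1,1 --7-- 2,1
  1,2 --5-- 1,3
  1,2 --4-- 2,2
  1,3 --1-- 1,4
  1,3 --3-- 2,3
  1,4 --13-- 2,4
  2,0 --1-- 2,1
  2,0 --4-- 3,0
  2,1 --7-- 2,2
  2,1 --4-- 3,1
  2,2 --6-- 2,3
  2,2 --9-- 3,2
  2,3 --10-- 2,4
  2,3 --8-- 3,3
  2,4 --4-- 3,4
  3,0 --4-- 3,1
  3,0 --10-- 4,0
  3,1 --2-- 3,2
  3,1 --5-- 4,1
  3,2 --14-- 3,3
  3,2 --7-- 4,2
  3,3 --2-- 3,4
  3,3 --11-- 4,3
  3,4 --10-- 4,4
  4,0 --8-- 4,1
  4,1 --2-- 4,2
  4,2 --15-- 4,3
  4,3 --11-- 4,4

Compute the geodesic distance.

Shortest path: 1,4 → 1,3 → 2,3 → 2,2 → 2,1 → 2,0 → 3,0 → 4,0, total weight = 32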